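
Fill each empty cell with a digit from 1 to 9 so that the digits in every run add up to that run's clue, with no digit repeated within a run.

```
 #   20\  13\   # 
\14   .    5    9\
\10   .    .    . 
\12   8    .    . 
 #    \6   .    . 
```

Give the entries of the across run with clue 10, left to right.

R1C1 = 14 − 5 = 9 completes the 14 across.
R2C1 = 20 − 17 = 3 completes the 20 down.
R2C2 = 1: the only remaining digit allowed by both the 10 across and the 13 down.
R2C3 = 10 − 4 = 6 completes the 10 across.
Given what's placed, R3C2 must be 3 to fit the 12 across and 13 down.
R3C3 = 12 − 11 = 1 completes the 12 across.
R4C2 = 13 − 9 = 4 completes the 13 down.
R4C3 = 6 − 4 = 2 completes the 6 across.

3, 1, 6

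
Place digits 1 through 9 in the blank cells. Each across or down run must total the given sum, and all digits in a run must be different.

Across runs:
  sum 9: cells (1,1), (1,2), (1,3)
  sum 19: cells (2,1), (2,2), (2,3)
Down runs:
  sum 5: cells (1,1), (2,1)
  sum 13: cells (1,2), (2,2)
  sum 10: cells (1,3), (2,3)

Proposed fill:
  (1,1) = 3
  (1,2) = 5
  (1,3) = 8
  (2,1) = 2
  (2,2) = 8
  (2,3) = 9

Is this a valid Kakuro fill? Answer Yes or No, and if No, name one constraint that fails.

No — the down run (1,3)–(2,3) sums to 17, not 10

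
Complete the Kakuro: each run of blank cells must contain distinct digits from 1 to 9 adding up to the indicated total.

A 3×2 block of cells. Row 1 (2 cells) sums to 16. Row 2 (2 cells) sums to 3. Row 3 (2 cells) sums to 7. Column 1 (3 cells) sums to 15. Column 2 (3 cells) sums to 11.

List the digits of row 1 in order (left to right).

16 in 2 cells must be {7,9}; 3 in 2 cells must be {1,2}.
The 16 across and the 11 down share only 7, so (1,2) = 7.
Given what's placed, (2,2) must be 1 to fit the 3 across and 11 down.
(3,2) = 11 − 8 = 3 completes the 11 down.
(1,1) = 16 − 7 = 9 completes the 16 across.
(2,1) = 3 − 1 = 2 completes the 3 across.
(3,1) = 7 − 3 = 4 completes the 7 across.

9 7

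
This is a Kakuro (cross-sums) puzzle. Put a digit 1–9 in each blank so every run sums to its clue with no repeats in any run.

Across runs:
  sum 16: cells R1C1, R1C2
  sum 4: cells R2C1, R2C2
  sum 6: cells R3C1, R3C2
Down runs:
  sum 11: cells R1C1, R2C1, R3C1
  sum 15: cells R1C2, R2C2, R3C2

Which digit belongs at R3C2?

5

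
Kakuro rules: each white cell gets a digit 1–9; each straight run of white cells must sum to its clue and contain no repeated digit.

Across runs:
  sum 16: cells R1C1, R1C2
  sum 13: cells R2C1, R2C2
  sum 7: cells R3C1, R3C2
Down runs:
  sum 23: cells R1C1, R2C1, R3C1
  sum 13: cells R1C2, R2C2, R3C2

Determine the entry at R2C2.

5

16 in 2 cells must be {7,9}; 23 in 3 cells must be {6,8,9}.
The 16 across and the 23 down share only 9, so R1C1 = 9.
R1C2 = 16 − 9 = 7 completes the 16 across.
Given what's placed, R3C1 must be 6 to fit the 7 across and 23 down.
R3C2 = 7 − 6 = 1 completes the 7 across.
R2C1 = 23 − 15 = 8 completes the 23 down.
R2C2 = 13 − 8 = 5 completes the 13 across.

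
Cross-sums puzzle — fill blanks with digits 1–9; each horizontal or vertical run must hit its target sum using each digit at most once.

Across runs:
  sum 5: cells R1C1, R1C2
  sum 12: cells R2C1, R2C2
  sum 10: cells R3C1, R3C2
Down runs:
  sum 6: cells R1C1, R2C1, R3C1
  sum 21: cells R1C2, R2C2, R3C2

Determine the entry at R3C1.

6 in 3 cells must be {1,2,3}.
The 5 across and the 21 down share only 4, so R1C2 = 4.
The 12 across and the 6 down share only 3, so R2C1 = 3.
R2C2 = 12 − 3 = 9 completes the 12 across.
R3C2 = 21 − 13 = 8 completes the 21 down.
R1C1 = 5 − 4 = 1 completes the 5 across.
R3C1 = 10 − 8 = 2 completes the 10 across.

2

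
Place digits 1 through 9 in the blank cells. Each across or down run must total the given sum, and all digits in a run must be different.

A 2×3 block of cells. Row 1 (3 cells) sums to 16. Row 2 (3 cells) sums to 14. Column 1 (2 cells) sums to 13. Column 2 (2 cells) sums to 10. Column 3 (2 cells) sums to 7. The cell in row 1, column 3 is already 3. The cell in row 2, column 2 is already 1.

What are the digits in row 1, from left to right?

4, 9, 3

(1,2) = 10 − 1 = 9 completes the 10 down.
(2,3) = 7 − 3 = 4 completes the 7 down.
(1,1) = 16 − 12 = 4 completes the 16 across.
(2,1) = 14 − 5 = 9 completes the 14 across.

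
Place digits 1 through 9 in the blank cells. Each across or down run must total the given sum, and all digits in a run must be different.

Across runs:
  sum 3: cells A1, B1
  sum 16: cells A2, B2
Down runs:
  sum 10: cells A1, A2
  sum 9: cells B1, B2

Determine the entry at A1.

3 in 2 cells must be {1,2}; 16 in 2 cells must be {7,9}.
The 16 across and the 9 down share only 7, so B2 = 7.
B1 = 9 − 7 = 2 completes the 9 down.
A2 = 16 − 7 = 9 completes the 16 across.
A1 = 3 − 2 = 1 completes the 3 across.

1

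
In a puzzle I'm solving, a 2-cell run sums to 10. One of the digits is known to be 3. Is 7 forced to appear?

Yes

The only way to make 10 from 2 distinct digits under that restriction is {3,7}, which contains 7.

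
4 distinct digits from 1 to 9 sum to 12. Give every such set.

4 distinct digits from 1–9 sum between 10 and 30.

{1,2,3,6}; {1,2,4,5}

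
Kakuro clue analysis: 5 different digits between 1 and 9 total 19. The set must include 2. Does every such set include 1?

Yes

Every partition of 19 into 5 distinct digits under that restriction includes 1: {1,2,3,4,9}, {1,2,3,5,8}, {1,2,3,6,7}, {1,2,4,5,7}.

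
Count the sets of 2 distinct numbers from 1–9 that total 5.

2 distinct digits from 1–9 sum between 3 and 17.
Enumerating: {1,4}, {2,3}.

2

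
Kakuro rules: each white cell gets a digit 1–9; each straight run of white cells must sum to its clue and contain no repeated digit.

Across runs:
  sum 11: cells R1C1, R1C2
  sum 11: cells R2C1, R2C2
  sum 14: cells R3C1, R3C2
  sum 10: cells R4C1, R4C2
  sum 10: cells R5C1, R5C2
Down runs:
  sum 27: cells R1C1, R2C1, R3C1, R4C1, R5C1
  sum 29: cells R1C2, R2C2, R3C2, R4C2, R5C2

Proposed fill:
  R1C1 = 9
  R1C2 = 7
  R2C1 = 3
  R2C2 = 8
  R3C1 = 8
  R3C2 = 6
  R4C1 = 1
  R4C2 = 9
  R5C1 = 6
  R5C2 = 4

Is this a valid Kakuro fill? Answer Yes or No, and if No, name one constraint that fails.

No — the down run R1C2–R5C2 sums to 34, not 29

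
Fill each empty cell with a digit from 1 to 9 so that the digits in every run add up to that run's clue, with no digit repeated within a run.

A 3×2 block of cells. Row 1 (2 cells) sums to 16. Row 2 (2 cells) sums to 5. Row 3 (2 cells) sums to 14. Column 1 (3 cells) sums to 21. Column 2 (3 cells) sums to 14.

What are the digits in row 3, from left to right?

16 in 2 cells must be {7,9}.
The 5 across and the 21 down share only 4, so (2,1) = 4.
(2,2) = 5 − 4 = 1 completes the 5 across.
Given what's placed, (1,1) must be 9 to fit the 16 across and 21 down.
(1,2) = 16 − 9 = 7 completes the 16 across.
(3,1) = 21 − 13 = 8 completes the 21 down.
(3,2) = 14 − 8 = 6 completes the 14 across.

8, 6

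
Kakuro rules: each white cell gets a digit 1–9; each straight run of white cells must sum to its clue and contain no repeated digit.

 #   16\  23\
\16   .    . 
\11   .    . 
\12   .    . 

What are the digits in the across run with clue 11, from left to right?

5, 6

16 in 2 cells must be {7,9}; 23 in 3 cells must be {6,8,9}.
The 16 across and the 23 down share only 9, so R1C2 = 9.
Given what's placed, R3C2 must be 8 to fit the 12 across and 23 down.
R1C1 = 16 − 9 = 7 completes the 16 across.
R2C2 = 23 − 17 = 6 completes the 23 down.
R3C1 = 12 − 8 = 4 completes the 12 across.
R2C1 = 11 − 6 = 5 completes the 11 across.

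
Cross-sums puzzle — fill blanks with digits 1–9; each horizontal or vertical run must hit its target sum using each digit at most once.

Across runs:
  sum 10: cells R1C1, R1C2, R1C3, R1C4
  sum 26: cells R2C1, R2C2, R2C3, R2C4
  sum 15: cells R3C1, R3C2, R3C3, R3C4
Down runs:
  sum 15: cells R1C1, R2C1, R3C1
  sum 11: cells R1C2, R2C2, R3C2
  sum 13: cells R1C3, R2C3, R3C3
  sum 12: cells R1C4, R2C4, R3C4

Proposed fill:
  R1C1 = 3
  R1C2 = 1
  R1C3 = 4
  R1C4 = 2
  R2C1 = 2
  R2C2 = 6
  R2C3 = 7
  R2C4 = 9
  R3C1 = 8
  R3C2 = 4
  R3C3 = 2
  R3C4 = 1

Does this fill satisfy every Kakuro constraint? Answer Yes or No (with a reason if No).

No — the across run R2C1–R2C4 sums to 24, not 26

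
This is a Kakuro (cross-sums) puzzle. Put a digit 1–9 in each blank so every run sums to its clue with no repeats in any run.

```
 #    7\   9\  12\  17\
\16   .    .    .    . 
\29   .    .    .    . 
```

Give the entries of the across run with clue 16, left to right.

29 in 4 cells must be {5,7,8,9}; 17 in 2 cells must be {8,9}.
Only 5 fits R2C1 under both its across sum 29 and down sum 7.
R1C1 = 7 − 5 = 2 completes the 7 down.
Nothing is forced directly, so branch on R2C2, whose candidates are 7 or 8. If R2C2 = 7: then R1C2 would have to be in {1,3,4,5,6,7,8,9} for the 16 across but in {2} for the 9 down — contradiction. So R2C2 = 8.
R1C2 = 9 − 8 = 1 completes the 9 down.
R2C4 = 9: the only remaining digit allowed by both the 29 across and the 17 down.
R1C4 = 17 − 9 = 8 completes the 17 down.
R2C3 = 29 − 22 = 7 completes the 29 across.
R1C3 = 16 − 11 = 5 completes the 16 across.

2 1 5 8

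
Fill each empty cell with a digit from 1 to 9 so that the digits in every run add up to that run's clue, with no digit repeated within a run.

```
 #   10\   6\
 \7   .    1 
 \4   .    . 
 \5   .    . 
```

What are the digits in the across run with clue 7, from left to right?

4 in 2 cells must be {1,3}; 6 in 3 cells must be {1,2,3}.
R1C1 = 7 − 1 = 6 completes the 7 across.
R2C2 = 3: the only remaining digit allowed by both the 4 across and the 6 down.
R3C2 = 6 − 4 = 2 completes the 6 down.
R2C1 = 4 − 3 = 1 completes the 4 across.
R3C1 = 5 − 2 = 3 completes the 5 across.

6 1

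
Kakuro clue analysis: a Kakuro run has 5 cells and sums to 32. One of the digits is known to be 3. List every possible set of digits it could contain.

5 distinct digits from 1–9 sum between 15 and 35.
Keeping only sets containing 3.
Only one set works: {3,5,7,8,9}.

{3,5,7,8,9}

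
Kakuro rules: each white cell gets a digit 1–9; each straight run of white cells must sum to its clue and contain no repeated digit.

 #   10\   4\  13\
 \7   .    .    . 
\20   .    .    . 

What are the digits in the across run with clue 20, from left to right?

8, 3, 9

7 in 3 cells must be {1,2,4}; 4 in 2 cells must be {1,3}.
The 7 across and the 4 down share only 1, so R1C2 = 1.
Given what's placed, R1C3 must be 4 to fit the 7 across and 13 down.
R2C2 = 4 − 1 = 3 completes the 4 down.
R2C3 = 13 − 4 = 9 completes the 13 down.
R1C1 = 7 − 5 = 2 completes the 7 across.
R2C1 = 20 − 12 = 8 completes the 20 across.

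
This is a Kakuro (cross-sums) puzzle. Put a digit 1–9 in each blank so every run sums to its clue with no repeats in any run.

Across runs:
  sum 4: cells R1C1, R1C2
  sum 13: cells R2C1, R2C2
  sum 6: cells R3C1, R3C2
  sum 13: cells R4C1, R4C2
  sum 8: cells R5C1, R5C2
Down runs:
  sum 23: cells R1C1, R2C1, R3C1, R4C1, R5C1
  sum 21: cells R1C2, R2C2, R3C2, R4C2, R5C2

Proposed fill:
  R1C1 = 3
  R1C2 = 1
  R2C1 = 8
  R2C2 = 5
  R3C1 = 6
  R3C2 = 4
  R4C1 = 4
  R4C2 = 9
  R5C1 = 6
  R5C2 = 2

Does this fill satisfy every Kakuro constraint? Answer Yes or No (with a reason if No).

No — the across run R3C1–R3C2 sums to 10, not 6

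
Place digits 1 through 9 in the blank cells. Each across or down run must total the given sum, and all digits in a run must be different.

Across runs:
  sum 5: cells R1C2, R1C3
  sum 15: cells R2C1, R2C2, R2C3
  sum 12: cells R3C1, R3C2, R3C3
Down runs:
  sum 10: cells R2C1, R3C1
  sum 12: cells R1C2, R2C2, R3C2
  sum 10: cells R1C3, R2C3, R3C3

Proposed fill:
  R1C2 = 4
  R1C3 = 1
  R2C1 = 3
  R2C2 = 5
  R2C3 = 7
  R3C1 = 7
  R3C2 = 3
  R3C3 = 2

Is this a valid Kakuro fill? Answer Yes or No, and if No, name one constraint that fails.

Across: 4+1=5; 3+5+7=15; 7+3+2=12. Down: 3+7=10; 4+5+3=12; 1+7+2=10. No digit repeats within any run.

Yes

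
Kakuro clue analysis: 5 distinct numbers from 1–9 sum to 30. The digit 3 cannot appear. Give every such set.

{1,5,7,8,9}; {2,4,7,8,9}; {2,5,6,8,9}; {4,5,6,7,8}

5 distinct digits from 1–9 sum between 15 and 35.
Dropping sets that contain 3.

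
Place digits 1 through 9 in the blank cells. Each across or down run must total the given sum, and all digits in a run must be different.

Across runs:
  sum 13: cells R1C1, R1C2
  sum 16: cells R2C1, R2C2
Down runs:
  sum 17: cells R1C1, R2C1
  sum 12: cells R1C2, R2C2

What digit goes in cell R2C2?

7

16 in 2 cells must be {7,9}; 17 in 2 cells must be {8,9}.
The 16 across and the 17 down share only 9, so R2C1 = 9.
R2C2 = 16 − 9 = 7 completes the 16 across.
R1C1 = 17 − 9 = 8 completes the 17 down.
R1C2 = 13 − 8 = 5 completes the 13 across.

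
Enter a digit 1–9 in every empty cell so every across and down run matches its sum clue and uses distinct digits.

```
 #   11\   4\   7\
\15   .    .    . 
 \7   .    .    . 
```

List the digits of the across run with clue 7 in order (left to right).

4 1 2

7 in 3 cells must be {1,2,4}; 4 in 2 cells must be {1,3}.
The 7 across and the 4 down share only 1, so R2C2 = 1.
R1C2 = 4 − 1 = 3 completes the 4 down.
Nothing is forced directly, so branch on R2C1, whose candidates are 2 or 4. If R2C1 = 2: then R1C1 would have to be in {4,5,7,8} for the 15 across but in {9} for the 11 down — contradiction. So R2C1 = 4.
R1C1 = 11 − 4 = 7 completes the 11 down.
R1C3 = 15 − 10 = 5 completes the 15 across.
R2C3 = 7 − 5 = 2 completes the 7 across.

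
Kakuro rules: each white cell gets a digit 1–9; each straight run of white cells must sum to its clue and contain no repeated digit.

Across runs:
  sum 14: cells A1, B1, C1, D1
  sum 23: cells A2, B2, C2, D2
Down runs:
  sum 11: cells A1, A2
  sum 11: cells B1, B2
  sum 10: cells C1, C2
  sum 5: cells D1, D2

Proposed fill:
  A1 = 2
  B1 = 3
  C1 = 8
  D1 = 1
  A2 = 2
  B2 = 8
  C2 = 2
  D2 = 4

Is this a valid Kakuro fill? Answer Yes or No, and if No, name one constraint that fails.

No — the down run A1–A2 sums to 4, not 11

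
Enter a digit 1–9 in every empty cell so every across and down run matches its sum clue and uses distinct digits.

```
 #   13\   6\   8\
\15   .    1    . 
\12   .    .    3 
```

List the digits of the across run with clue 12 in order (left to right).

4 5 3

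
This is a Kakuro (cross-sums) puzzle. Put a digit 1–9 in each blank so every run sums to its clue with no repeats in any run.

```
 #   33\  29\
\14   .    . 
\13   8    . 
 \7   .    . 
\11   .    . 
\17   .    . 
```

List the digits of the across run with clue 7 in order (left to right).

17 in 2 cells must be {8,9}.
R2C2 = 13 − 8 = 5 completes the 13 across.
Given what's placed, R5C1 must be 9 to fit the 17 across and 33 down.
R5C2 = 17 − 9 = 8 completes the 17 across.
Nothing is forced directly, so branch on R1C1, whose candidates are 5 or 6. If R1C1 = 6: then R1C2 would have to be in {8} for the 14 across but in {1,3,4,6,7,9} for the 29 down — contradiction. So R1C1 = 5.
R1C2 = 14 − 5 = 9 completes the 14 across.
R3C1 = 4: the only remaining digit allowed by both the 7 across and the 33 down.
R3C2 = 7 − 4 = 3 completes the 7 across.

4 3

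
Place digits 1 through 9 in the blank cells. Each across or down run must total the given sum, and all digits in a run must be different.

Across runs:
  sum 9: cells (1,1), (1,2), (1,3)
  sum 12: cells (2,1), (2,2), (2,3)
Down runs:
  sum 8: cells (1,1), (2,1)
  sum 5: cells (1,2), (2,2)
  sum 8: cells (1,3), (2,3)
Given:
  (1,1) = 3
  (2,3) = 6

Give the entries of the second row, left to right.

5, 1, 6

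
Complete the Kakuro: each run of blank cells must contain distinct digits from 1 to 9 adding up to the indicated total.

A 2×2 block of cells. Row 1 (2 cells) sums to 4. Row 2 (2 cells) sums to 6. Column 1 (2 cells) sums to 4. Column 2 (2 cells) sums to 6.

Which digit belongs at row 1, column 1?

3

4 in 2 cells must be {1,3}.
The 4 across and the 6 down share only 1, so (1,2) = 1.
The 6 across and the 4 down share only 1, so (2,1) = 1.
(2,2) = 6 − 1 = 5 completes the 6 across.
(1,1) = 4 − 1 = 3 completes the 4 across.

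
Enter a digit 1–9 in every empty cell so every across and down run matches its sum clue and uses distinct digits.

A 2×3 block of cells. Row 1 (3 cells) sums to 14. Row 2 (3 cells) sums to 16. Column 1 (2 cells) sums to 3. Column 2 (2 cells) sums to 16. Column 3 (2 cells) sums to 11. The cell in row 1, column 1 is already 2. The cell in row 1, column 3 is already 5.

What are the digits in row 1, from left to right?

2 7 5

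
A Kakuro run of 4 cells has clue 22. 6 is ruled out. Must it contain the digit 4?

No

Counterexample: {1,5,7,9} sums to 22 under that restriction without using 4.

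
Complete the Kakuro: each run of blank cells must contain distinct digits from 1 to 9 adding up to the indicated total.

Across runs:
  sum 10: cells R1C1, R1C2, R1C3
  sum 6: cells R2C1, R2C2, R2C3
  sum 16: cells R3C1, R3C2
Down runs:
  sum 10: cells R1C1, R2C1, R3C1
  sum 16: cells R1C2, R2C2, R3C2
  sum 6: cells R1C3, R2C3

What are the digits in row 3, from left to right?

6 in 3 cells must be {1,2,3}; 16 in 2 cells must be {7,9}.
Only 7 fits R3C1 under both its across sum 16 and down sum 10.
R3C2 = 16 − 7 = 9 completes the 16 across.

7 9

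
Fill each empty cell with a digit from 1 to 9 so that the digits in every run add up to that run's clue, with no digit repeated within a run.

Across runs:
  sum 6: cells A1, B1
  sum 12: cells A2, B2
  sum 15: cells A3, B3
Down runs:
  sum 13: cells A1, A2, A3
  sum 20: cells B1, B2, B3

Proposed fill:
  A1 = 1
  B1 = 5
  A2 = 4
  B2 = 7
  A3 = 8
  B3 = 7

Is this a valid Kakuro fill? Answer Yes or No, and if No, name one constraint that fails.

No — the down run B1–B3 sums to 19, not 20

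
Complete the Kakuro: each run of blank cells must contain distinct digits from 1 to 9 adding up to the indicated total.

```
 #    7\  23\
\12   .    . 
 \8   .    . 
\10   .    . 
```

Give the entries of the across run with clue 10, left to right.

1 9

7 in 3 cells must be {1,2,4}; 23 in 3 cells must be {6,8,9}.
The 12 across and the 7 down share only 4, so R1C1 = 4.
R1C2 = 12 − 4 = 8 completes the 12 across.
Given what's placed, R2C2 must be 6 to fit the 8 across and 23 down.
R3C2 = 23 − 14 = 9 completes the 23 down.
R2C1 = 8 − 6 = 2 completes the 8 across.
R3C1 = 10 − 9 = 1 completes the 10 across.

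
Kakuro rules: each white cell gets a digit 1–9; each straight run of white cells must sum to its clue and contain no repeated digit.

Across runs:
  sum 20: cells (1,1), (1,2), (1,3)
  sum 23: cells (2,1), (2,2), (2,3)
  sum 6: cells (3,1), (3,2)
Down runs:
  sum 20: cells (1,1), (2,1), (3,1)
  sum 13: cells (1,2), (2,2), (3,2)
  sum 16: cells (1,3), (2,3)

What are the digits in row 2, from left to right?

6, 8, 9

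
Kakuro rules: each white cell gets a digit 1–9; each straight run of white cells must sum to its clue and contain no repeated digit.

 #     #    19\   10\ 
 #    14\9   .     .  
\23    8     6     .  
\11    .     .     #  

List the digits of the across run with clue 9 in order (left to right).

8 1

23 in 3 cells must be {6,8,9}.
R2C3 = 23 − 14 = 9 completes the 23 across.
R3C1 = 14 − 8 = 6 completes the 14 down.
R3C2 = 11 − 6 = 5 completes the 11 across.
R1C2 = 19 − 11 = 8 completes the 19 down.
R1C3 = 9 − 8 = 1 completes the 9 across.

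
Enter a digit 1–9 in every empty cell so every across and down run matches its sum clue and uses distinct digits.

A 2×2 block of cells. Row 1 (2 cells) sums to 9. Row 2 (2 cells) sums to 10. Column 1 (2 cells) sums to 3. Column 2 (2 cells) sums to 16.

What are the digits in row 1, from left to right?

2, 7

3 in 2 cells must be {1,2}; 16 in 2 cells must be {7,9}.
The 9 across and the 16 down share only 7, so (1,2) = 7.
(2,2) = 16 − 7 = 9 completes the 16 down.
(1,1) = 9 − 7 = 2 completes the 9 across.
(2,1) = 10 − 9 = 1 completes the 10 across.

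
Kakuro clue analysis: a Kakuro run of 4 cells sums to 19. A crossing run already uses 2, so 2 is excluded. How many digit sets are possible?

6

4 distinct digits from 1–9 sum between 10 and 30.
Dropping sets that contain 2.
Enumerating: {1,3,6,9}, {1,3,7,8}, {1,4,5,9}, {1,4,6,8}, {1,5,6,7}, {3,4,5,7}.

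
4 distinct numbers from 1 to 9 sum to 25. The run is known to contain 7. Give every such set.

4 distinct digits from 1–9 sum between 10 and 30.
Keeping only sets containing 7.

{1,7,8,9}; {3,6,7,9}; {4,5,7,9}; {4,6,7,8}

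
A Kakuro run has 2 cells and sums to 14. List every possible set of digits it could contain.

{5,9}; {6,8}

2 distinct digits from 1–9 sum between 3 and 17.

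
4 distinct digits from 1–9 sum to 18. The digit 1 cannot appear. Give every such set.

{2,3,4,9}; {2,3,5,8}; {2,3,6,7}; {2,4,5,7}; {3,4,5,6}

4 distinct digits from 1–9 sum between 10 and 30.
Dropping sets that contain 1.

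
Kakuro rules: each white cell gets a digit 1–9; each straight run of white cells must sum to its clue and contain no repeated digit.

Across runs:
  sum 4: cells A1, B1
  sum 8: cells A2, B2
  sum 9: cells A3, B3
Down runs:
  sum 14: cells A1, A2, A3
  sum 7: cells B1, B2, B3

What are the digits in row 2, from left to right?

4 in 2 cells must be {1,3}; 7 in 3 cells must be {1,2,4}.
The 4 across and the 7 down share only 1, so B1 = 1.
Given what's placed, B2 must be 2 to fit the 8 across and 7 down.
B3 = 7 − 3 = 4 completes the 7 down.
A1 = 4 − 1 = 3 completes the 4 across.
A2 = 8 − 2 = 6 completes the 8 across.
A3 = 9 − 4 = 5 completes the 9 across.

6 2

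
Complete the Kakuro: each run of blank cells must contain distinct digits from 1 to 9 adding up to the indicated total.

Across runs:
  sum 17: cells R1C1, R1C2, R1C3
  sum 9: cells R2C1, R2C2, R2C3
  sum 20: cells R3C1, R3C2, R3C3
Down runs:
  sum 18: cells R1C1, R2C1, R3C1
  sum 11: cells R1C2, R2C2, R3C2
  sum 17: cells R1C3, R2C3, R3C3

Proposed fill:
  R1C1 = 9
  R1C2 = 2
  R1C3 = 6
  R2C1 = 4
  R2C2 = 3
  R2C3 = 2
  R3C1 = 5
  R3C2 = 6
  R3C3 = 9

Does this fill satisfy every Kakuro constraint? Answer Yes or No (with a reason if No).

Yes

Across: 9+2+6=17; 4+3+2=9; 5+6+9=20. Down: 9+4+5=18; 2+3+6=11; 6+2+9=17. No digit repeats within any run.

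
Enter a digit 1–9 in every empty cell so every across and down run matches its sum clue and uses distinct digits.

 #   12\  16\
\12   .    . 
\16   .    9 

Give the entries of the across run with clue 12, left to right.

5 7

16 in 2 cells must be {7,9}.
R1C2 = 16 − 9 = 7 completes the 16 down.
R2C1 = 16 − 9 = 7 completes the 16 across.
R1C1 = 12 − 7 = 5 completes the 12 across.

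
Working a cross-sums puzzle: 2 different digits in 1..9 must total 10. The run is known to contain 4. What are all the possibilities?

2 distinct digits from 1–9 sum between 3 and 17.
Keeping only sets containing 4.
Only one set works: {4,6}.

{4,6}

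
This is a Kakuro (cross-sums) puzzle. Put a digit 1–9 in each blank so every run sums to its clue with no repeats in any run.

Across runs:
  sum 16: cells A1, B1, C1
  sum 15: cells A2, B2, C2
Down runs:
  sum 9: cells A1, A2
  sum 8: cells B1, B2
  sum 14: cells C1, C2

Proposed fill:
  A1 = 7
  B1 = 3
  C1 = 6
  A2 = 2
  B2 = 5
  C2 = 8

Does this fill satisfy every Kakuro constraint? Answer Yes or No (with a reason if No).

Across: 7+3+6=16; 2+5+8=15. Down: 7+2=9; 3+5=8; 6+8=14. No digit repeats within any run.

Yes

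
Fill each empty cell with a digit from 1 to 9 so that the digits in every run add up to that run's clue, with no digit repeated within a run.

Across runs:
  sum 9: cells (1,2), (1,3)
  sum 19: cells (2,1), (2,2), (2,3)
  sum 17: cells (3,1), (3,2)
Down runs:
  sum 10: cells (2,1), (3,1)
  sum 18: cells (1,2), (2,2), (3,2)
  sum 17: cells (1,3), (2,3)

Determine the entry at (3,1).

17 in 2 cells must be {8,9}.
The 9 across and the 17 down share only 8, so (1,3) = 8.
(2,3) = 17 − 8 = 9 completes the 17 down.
(1,2) = 9 − 8 = 1 completes the 9 across.
(2,2) = 8: the only remaining digit allowed by both the 19 across and the 18 down.
(3,2) = 18 − 9 = 9 completes the 18 down.
(2,1) = 19 − 17 = 2 completes the 19 across.
(3,1) = 17 − 9 = 8 completes the 17 across.

8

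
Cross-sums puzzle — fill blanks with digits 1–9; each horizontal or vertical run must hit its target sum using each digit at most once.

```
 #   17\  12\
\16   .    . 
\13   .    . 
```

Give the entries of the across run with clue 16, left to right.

9, 7

16 in 2 cells must be {7,9}; 17 in 2 cells must be {8,9}.
The 16 across and the 17 down share only 9, so R1C1 = 9.
R1C2 = 16 − 9 = 7 completes the 16 across.
R2C1 = 17 − 9 = 8 completes the 17 down.
R2C2 = 13 − 8 = 5 completes the 13 across.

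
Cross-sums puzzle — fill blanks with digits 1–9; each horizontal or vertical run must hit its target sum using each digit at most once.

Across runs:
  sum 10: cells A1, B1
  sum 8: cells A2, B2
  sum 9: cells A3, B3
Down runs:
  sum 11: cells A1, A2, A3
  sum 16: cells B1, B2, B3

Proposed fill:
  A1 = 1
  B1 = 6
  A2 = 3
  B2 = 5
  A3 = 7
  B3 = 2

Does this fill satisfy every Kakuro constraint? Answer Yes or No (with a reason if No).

No — the down run B1–B3 sums to 13, not 16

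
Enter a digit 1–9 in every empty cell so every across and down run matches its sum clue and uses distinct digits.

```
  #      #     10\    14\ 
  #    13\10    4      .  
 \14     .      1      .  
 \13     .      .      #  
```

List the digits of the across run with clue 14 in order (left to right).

5 1 8

R1C3 = 10 − 4 = 6 completes the 10 across.
R2C3 = 14 − 6 = 8 completes the 14 down.
R3C2 = 10 − 5 = 5 completes the 10 down.
R2C1 = 14 − 9 = 5 completes the 14 across.
R3C1 = 13 − 5 = 8 completes the 13 across.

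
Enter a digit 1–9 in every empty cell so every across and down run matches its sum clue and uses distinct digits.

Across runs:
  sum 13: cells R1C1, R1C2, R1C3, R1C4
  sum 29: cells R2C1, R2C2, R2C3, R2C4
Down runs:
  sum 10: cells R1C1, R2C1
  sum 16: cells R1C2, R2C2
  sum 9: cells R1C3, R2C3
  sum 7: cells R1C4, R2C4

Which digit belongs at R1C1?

3

29 in 4 cells must be {5,7,8,9}; 16 in 2 cells must be {7,9}.
Only 7 fits R1C2 under both its across sum 13 and down sum 16.
R2C2 = 16 − 7 = 9 completes the 16 down.
Given what's placed, R2C4 must be 5 to fit the 29 across and 7 down.
R1C4 = 7 − 5 = 2 completes the 7 down.
No cell is forced outright now. R2C1 can only be 7 or 8 (the digits allowed by both its 29 across and its 10 down). If R2C1 = 8: then R1C1 would have to be in {1,3} for the 13 across but in {2} for the 10 down — contradiction. So R2C1 = 7.
R1C1 = 10 − 7 = 3 completes the 10 down.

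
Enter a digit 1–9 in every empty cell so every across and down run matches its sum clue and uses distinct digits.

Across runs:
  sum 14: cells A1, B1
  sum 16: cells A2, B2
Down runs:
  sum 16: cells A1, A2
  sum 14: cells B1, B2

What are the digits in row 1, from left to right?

9, 5

16 in 2 cells must be {7,9}.
The 14 across and the 16 down share only 9, so A1 = 9.
B1 = 14 − 9 = 5 completes the 14 across.
A2 = 16 − 9 = 7 completes the 16 down.
B2 = 16 − 7 = 9 completes the 16 across.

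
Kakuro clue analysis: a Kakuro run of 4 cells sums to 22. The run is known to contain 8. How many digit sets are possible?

4 distinct digits from 1–9 sum between 10 and 30.
Keeping only sets containing 8.
Enumerating: {1,4,8,9}, {1,6,7,8}, {2,3,8,9}, {2,5,7,8}, {3,4,7,8}, {3,5,6,8}.

6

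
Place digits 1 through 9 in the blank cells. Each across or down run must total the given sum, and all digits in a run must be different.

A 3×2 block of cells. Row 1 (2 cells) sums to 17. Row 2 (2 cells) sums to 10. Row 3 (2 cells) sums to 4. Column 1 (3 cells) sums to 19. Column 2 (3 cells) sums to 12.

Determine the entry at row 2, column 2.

3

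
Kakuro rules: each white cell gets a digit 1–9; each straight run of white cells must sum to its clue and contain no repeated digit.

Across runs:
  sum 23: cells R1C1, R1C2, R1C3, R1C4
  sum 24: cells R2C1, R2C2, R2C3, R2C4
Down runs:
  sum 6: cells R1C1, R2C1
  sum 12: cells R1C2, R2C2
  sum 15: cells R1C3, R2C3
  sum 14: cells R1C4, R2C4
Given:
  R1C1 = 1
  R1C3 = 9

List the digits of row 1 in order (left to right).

R2C1 = 6 − 1 = 5 completes the 6 down.
R2C3 = 15 − 9 = 6 completes the 15 down.
Given what's placed, R2C4 must be 9 to fit the 24 across and 14 down.
R1C4 = 14 − 9 = 5 completes the 14 down.
R2C2 = 24 − 20 = 4 completes the 24 across.
R1C2 = 23 − 15 = 8 completes the 23 across.

1 8 9 5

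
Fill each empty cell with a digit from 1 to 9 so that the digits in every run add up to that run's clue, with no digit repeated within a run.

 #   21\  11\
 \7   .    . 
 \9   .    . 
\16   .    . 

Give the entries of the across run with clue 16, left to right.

16 in 2 cells must be {7,9}.
The 16 across and the 11 down share only 7, so R3C2 = 7.
R3C1 = 16 − 7 = 9 completes the 16 across.
Nothing is forced directly, so branch on R1C1, whose candidates are 4 or 5. If R1C1 = 5: then R1C2 would have to be in {2} for the 7 across but in {1,3} for the 11 down — contradiction. So R1C1 = 4.
R1C2 = 7 − 4 = 3 completes the 7 across.
R2C1 = 21 − 13 = 8 completes the 21 down.
R2C2 = 9 − 8 = 1 completes the 9 across.

9 7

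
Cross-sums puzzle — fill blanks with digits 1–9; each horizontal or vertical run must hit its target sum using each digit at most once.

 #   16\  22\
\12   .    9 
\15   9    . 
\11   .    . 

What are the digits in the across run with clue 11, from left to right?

4 7

R1C1 = 12 − 9 = 3 completes the 12 across.
R2C2 = 15 − 9 = 6 completes the 15 across.
R3C1 = 16 − 12 = 4 completes the 16 down.
R3C2 = 11 − 4 = 7 completes the 11 across.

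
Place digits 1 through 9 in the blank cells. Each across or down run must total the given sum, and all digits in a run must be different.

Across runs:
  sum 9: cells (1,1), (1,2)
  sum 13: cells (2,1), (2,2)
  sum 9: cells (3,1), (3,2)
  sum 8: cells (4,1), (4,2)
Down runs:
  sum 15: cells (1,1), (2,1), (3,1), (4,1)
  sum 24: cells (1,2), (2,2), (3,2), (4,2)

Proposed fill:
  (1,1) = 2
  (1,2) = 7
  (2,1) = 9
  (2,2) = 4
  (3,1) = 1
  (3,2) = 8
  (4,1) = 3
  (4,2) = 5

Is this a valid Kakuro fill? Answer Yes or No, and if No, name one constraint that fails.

Yes

Across: 2+7=9; 9+4=13; 1+8=9; 3+5=8. Down: 2+9+1+3=15; 7+4+8+5=24. No digit repeats within any run.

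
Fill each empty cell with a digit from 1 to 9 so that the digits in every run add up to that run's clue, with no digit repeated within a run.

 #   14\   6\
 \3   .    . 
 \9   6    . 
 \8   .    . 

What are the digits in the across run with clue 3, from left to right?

3 in 2 cells must be {1,2}; 6 in 3 cells must be {1,2,3}.
Given what's placed, R1C1 must be 1 to fit the 3 across and 14 down.
R1C2 = 3 − 1 = 2 completes the 3 across.
R2C2 = 9 − 6 = 3 completes the 9 across.
R3C1 = 14 − 7 = 7 completes the 14 down.
R3C2 = 8 − 7 = 1 completes the 8 across.

1, 2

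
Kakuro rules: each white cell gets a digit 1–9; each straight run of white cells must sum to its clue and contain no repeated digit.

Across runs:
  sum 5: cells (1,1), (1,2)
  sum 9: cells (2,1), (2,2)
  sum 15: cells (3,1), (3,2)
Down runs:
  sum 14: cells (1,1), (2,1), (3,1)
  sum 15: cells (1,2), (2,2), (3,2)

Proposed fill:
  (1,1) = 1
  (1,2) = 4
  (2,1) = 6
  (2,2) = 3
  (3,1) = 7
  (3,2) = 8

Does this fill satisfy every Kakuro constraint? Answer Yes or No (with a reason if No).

Across: 1+4=5; 6+3=9; 7+8=15. Down: 1+6+7=14; 4+3+8=15. No digit repeats within any run.

Yes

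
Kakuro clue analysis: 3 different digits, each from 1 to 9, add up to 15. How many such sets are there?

8

3 distinct digits from 1–9 sum between 6 and 24.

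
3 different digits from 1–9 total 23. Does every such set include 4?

No

The only way to make 23 from 3 distinct digits is {6,8,9}, which does not contain 4.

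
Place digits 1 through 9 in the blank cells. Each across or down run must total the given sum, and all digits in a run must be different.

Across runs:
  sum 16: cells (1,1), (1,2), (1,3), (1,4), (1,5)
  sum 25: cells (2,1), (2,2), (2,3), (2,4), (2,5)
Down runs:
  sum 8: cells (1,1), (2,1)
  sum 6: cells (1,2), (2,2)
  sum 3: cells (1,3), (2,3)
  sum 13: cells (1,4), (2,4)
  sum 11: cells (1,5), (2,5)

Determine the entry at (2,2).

5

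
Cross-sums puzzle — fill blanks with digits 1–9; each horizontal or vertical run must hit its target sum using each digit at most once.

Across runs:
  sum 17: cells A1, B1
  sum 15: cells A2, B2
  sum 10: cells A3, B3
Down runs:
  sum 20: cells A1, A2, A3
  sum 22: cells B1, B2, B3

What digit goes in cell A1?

17 in 2 cells must be {8,9}.
Nothing is forced directly, so branch on A1, whose candidates are 8 or 9. If A1 = 9: that forces B1 = 8, B2 = 9, after which B3 would have to be in {1,2,3,4,6,7,8,9} for the 10 across but in {5} for the 22 down — contradiction. So A1 = 8.
B1 = 17 − 8 = 9 completes the 17 across.
Nothing is forced directly, so branch on A2, whose candidates are 7 or 9. If A2 = 7: that forces B2 = 8, after which A3 would have to be in {1,2,3,4,6,7,8,9} for the 10 across but in {5} for the 20 down — contradiction. So A2 = 9.
B2 = 15 − 9 = 6 completes the 15 across.
A3 = 20 − 17 = 3 completes the 20 down.
B3 = 10 − 3 = 7 completes the 10 across.

8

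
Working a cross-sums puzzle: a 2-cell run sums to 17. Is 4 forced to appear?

No

The only way to make 17 from 2 distinct digits is {8,9}, which does not contain 4.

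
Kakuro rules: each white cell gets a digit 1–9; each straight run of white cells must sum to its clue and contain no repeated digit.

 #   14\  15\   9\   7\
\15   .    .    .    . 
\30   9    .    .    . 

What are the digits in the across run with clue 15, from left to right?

30 in 4 cells must be {6,7,8,9}.
R1C1 = 14 − 9 = 5 completes the 14 down.
Given what's placed, R2C4 must be 6 to fit the 30 across and 7 down.
R1C4 = 7 − 6 = 1 completes the 7 down.
Nothing is forced directly, so branch on R2C2, whose candidates are 7 or 8. If R2C2 = 7: then R1C2 would have to be in {2,3,6,7} for the 15 across but in {8} for the 15 down — contradiction. So R2C2 = 8.
R1C2 = 15 − 8 = 7 completes the 15 down.
R1C3 = 15 − 13 = 2 completes the 15 across.
R2C3 = 30 − 23 = 7 completes the 30 across.

5 7 2 1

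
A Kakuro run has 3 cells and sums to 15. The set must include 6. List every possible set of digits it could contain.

3 distinct digits from 1–9 sum between 6 and 24.
Keeping only sets containing 6.

{1,6,8}; {2,6,7}; {4,5,6}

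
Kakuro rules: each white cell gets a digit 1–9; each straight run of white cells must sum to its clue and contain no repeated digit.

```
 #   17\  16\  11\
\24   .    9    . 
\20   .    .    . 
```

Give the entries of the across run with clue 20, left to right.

9 7 4

24 in 3 cells must be {7,8,9}; 17 in 2 cells must be {8,9}; 16 in 2 cells must be {7,9}.
Given what's placed, R1C1 must be 8 to fit the 24 across and 17 down.
R1C3 = 24 − 17 = 7 completes the 24 across.
R2C1 = 17 − 8 = 9 completes the 17 down.
R2C2 = 16 − 9 = 7 completes the 16 down.
R2C3 = 20 − 16 = 4 completes the 20 across.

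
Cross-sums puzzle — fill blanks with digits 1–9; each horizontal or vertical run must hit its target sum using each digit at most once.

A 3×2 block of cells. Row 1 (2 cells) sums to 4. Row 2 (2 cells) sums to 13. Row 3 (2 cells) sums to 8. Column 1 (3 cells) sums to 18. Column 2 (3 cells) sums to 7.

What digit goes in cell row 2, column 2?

4

4 in 2 cells must be {1,3}; 7 in 3 cells must be {1,2,4}.
The 4 across and the 7 down share only 1, so (1,2) = 1.
Given what's placed, (2,2) must be 4 to fit the 13 across and 7 down.
(3,2) = 7 − 5 = 2 completes the 7 down.
(1,1) = 4 − 1 = 3 completes the 4 across.
(2,1) = 13 − 4 = 9 completes the 13 across.
(3,1) = 8 − 2 = 6 completes the 8 across.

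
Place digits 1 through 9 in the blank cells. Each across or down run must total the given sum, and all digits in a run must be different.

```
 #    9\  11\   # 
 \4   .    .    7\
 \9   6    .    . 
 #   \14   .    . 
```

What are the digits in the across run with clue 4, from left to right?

4 in 2 cells must be {1,3}.
R1C1 = 9 − 6 = 3 completes the 9 down.
R1C2 = 4 − 3 = 1 completes the 4 across.
R2C2 = 2: the only remaining digit allowed by both the 9 across and the 11 down.
R2C3 = 9 − 8 = 1 completes the 9 across.
R3C2 = 11 − 3 = 8 completes the 11 down.
R3C3 = 14 − 8 = 6 completes the 14 across.

3 1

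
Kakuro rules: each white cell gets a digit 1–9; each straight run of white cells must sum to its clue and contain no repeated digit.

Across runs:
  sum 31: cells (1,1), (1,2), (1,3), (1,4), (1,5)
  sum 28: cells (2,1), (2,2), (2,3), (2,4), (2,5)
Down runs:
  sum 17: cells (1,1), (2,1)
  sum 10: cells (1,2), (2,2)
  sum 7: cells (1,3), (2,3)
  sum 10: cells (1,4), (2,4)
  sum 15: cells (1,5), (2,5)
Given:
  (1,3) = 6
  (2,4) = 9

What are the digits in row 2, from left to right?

17 in 2 cells must be {8,9}.
(1,4) = 10 − 9 = 1 completes the 10 down.
Given what's placed, (2,1) must be 8 to fit the 28 across and 17 down.
(2,3) = 7 − 6 = 1 completes the 7 down.
(1,1) = 17 − 8 = 9 completes the 17 down.
Nothing is forced directly, so branch on (2,5), whose candidates are 6 or 7. If (2,5) = 6: then (1,5) would have to be in {7,8} for the 31 across but in {9} for the 15 down — contradiction. So (2,5) = 7.
(1,5) = 15 − 7 = 8 completes the 15 down.
(2,2) = 28 − 25 = 3 completes the 28 across.

8, 3, 1, 9, 7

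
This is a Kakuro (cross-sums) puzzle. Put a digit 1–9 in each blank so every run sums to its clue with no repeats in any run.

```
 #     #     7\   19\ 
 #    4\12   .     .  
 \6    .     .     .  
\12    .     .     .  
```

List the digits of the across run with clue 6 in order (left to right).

6 in 3 cells must be {1,2,3}; 4 in 2 cells must be {1,3}; 7 in 3 cells must be {1,2,4}.
Only 4 fits R1C2 under both its across sum 12 and down sum 7.
R1C3 = 12 − 4 = 8 completes the 12 across.
Given what's placed, R2C3 must be 2 to fit the 6 across and 19 down.
R3C3 = 19 − 10 = 9 completes the 19 down.
R2C2 = 1: the only remaining digit allowed by both the 6 across and the 7 down.
Given what's placed, R3C1 must be 1 to fit the 12 across and 4 down.
R3C2 = 12 − 10 = 2 completes the 12 across.
R2C1 = 6 − 3 = 3 completes the 6 across.

3 1 2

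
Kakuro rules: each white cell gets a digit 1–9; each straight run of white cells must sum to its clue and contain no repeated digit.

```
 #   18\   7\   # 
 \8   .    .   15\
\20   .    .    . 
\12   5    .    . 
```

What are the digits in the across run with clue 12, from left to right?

7 in 3 cells must be {1,2,4}.
Only 4 fits R2C2 under both its across sum 20 and down sum 7.
Given what's placed, R3C2 must be 1 to fit the 12 across and 7 down.
R3C3 = 12 − 6 = 6 completes the 12 across.
R1C2 = 7 − 5 = 2 completes the 7 down.
R2C3 = 15 − 6 = 9 completes the 15 down.
R1C1 = 8 − 2 = 6 completes the 8 across.
R2C1 = 20 − 13 = 7 completes the 20 across.

5 1 6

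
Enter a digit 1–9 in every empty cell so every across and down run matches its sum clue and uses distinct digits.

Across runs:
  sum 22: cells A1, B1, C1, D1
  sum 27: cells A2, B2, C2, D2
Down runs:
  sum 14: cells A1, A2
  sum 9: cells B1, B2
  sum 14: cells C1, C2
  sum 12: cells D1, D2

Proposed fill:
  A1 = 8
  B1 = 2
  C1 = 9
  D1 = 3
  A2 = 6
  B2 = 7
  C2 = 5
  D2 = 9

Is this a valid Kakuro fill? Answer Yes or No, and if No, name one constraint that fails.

Across: 8+2+9+3=22; 6+7+5+9=27. Down: 8+6=14; 2+7=9; 9+5=14; 3+9=12. No digit repeats within any run.

Yes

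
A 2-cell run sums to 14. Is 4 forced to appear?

Counterexample: {5,9} sums to 14 without using 4.

No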